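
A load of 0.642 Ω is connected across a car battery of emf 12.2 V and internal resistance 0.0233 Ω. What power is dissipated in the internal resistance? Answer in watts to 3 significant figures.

The internal resistance carries the same current as the load; P_int = I²r.
I = ε / (r + R) = 12.2 / (0.0233 + 0.642) = 18.34 A
P_int = I² r = (18.34)² × 0.0233 = 7.835 W

7.84 W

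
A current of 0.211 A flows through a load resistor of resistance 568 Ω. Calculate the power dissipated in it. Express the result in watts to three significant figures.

25.3 W

Current and resistance are given, so P = I²R is the direct form.
P = (0.2110 A)² × 568 Ω = 25.29 W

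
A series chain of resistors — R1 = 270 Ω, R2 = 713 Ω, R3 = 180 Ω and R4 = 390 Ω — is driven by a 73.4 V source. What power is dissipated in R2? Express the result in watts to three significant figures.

The current is common to all series resistors; compute it, then apply P = I²R for the target.
R_total = 270 + 713 + 180 + 390 = 1553 Ω
I = V / R_total = 73.4 / 1553 = 0.04726 A
P_R2 = I² × R2 = (0.04726)² × 713 = 1.593 W

1.59 W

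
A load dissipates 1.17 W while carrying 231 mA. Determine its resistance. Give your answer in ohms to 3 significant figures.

Rearranging the power relation for the two known quantities gives R = P / I².
R = 1.17 / (0.2310)² = 21.93 Ω

21.9 Ω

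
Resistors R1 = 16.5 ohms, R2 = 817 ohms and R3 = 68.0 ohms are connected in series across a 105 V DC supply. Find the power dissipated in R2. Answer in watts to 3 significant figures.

In a series string the same current flows through every resistor — find that current, then P = I²R for the one we want.
R_total = 16.5 + 817 + 68.0 = 901.5 Ω
I = V / R_total = 105 / 901.5 = 0.1165 A
P_R2 = I² × R2 = (0.1165)² × 817 = 11.08 W

11.1 W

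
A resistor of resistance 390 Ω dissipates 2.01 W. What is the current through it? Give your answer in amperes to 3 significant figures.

0.0718 A

From P = V I = I²R = V²/R, with the two given quantities we get I = √(P / R).
I = √(2.01 / 390) = 0.07179 A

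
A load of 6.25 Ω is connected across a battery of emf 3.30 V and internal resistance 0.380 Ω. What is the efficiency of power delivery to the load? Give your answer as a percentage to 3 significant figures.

η = P_load/(P_load+P_int) = I²R/(I²R+I²r) = R/(R+r) — the I² cancels for series elements.
η = R / (R + r) = 6.25 / (6.25 + 0.380) = 0.9427

94.3 %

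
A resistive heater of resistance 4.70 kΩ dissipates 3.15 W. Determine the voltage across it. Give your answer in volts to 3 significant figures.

From P = V I = I²R = V²/R, with the two given quantities we get V = √(P R).
V = √(3.15 × 4700) = 121.7 V

122 V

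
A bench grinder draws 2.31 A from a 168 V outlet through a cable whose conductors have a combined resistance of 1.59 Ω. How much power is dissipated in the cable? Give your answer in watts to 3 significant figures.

8.48 W

Line loss is just I²R for the cable — we know both I and R_line directly.
The cable carries the full 2.31 A.
P_line = I² R_line = (2.310)² × 1.59 = 8.484 W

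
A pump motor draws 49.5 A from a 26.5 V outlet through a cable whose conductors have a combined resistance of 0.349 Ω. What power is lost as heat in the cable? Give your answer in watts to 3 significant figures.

Only the current and the line resistance are needed for the I²R loss.
The cable carries the full 49.5 A.
P_line = I² R_line = (49.50)² × 0.349 = 855.1 W

855 W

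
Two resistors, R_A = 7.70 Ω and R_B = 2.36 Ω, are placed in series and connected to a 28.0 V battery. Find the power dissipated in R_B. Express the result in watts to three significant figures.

The current is common to all series resistors; compute it, then apply P = I²R for the target.
R_total = 7.70 + 2.36 = 10.06 Ω
I = V / R_total = 28.0 / 10.06 = 2.783 A
P_R_B = I² × R_B = (2.783)² × 2.36 = 18.28 W

18.3 W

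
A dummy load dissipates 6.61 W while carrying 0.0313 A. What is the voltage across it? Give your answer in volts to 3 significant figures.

211 V

Rearranging the power relation for the two known quantities gives V = P / I.
V = 6.61 / 0.03130 = 211.2 V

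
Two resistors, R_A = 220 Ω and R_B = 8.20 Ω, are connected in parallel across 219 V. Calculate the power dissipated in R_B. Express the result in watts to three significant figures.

5850 W

Each parallel branch sees the full supply voltage, so P = V²/R applies directly to the target branch.
P_R_B = V² / R_B = (219)² / 8.20 Ω = 5849 W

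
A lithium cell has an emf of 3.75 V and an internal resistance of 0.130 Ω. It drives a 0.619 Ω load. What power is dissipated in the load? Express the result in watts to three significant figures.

The internal resistance and the load are in series, so the same I flows through both; get I from ε/(r+R), then I²R for the load.
I = ε / (r + R) = 3.75 / (0.130 + 0.619) = 5.007 A
P_load = I² R = (5.007)² × 0.619 = 15.52 W

15.5 W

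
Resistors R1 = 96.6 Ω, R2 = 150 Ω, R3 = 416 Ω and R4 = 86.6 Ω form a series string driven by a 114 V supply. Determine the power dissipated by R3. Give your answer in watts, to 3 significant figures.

Every series element carries the same I. Get I from the total resistance, then P = I² × R3.
R_total = 96.6 + 150 + 416 + 86.6 = 749.2 Ω
I = V / R_total = 114 / 749.2 = 0.1522 A
P_R3 = I² × R3 = (0.1522)² × 416 = 9.632 W

9.63 W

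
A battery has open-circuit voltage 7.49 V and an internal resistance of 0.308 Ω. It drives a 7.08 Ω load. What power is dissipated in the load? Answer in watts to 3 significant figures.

7.28 W

The internal resistance and the load are in series, so the same I flows through both; get I from ε/(r+R), then I²R for the load.
I = ε / (r + R) = 7.49 / (0.308 + 7.08) = 1.014 A
P_load = I² R = (1.014)² × 7.08 = 7.277 W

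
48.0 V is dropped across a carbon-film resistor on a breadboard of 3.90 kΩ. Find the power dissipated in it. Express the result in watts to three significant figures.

0.591 W

With V across and R both known, P = V²/R gives the dissipation directly.
P = (48.0 V)² / 3900 Ω = 0.5908 W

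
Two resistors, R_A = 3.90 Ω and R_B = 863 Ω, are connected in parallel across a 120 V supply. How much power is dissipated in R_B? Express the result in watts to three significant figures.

16.7 W

Each parallel branch sees the full supply voltage, so P = V²/R applies directly to the target branch.
P_R_B = V² / R_B = (120)² / 863 Ω = 16.69 W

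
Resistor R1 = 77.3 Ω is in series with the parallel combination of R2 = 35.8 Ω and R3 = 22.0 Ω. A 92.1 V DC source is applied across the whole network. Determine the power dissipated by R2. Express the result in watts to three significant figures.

5.32 W

First combine the parallel branches into one equivalent R_p, then R1 + R_p is a series pair.
R_p = (35.8×22.0)/(35.8+22.0) = 13.63 Ω
R_total = 77.3 + 13.63 = 90.93 Ω
I = V / R_total = 92.1 / 90.93 = 1.013 A
Voltage across the parallel pair: V_p = I × R_p = 1.013 × 13.63 = 13.80 V
R2 is across V_p, so use P = V²/R for that branch.
P_R2 = (13.80)² / 35.8 = 5.321 W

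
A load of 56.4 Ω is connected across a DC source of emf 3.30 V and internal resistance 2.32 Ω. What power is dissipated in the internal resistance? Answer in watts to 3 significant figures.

The internal resistance carries the same current as the load; P_int = I²r.
I = ε / (r + R) = 3.30 / (2.32 + 56.4) = 0.05620 A
P_int = I² r = (0.05620)² × 2.32 = 0.007327 W

0.00733 W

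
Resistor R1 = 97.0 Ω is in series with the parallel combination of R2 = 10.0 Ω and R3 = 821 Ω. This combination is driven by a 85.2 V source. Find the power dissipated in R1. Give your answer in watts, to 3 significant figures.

Reduce the parallel pair to R_p first; the network is then a simple series string.
R_p = (10.0×821)/(10.0+821) = 9.880 Ω
R_total = 97.0 + 9.880 = 106.9 Ω
I = V / R_total = 85.2 / 106.9 = 0.7972 A
All the current flows through R1; use P = I²R.
P_R1 = (0.7972)² × 97.0 = 61.64 W

61.6 W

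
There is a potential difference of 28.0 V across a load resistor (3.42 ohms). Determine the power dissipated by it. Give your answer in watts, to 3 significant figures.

229 W

With V across and R both known, P = V²/R gives the dissipation directly.
P = (28.0 V)² / 3.42 Ω = 229.2 W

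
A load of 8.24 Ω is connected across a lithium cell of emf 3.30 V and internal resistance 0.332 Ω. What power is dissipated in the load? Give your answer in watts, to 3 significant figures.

1.22 W

Find the circuit current first, then P = I²R for the load (series elements share I).
I = ε / (r + R) = 3.30 / (0.332 + 8.24) = 0.3850 A
P_load = I² R = (0.3850)² × 8.24 = 1.221 W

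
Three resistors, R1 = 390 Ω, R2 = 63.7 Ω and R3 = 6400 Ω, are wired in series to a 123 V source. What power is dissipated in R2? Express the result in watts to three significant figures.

0.0205 W

Since the resistors are in series they all carry the loop current I = V/R_total; the power in any one is I²R.
R_total = 390 + 63.7 + 6400 = 6854 Ω
I = V / R_total = 123 / 6854 = 0.01795 A
P_R2 = I² × R2 = (0.01795)² × 63.7 = 0.02052 W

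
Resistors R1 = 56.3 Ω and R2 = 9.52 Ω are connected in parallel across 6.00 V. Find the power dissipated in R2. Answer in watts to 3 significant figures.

3.78 W

Every branch has 6.00 V across it, so for R2 the power is simply V²/R.
P_R2 = V² / R2 = (6.00)² / 9.52 Ω = 3.782 W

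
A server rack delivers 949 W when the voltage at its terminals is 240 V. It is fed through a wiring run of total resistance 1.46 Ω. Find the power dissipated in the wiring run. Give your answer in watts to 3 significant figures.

Only the current and the line resistance are needed for the I²R loss.
I = P / V = 949 / 240 = 3.954 A through the wiring run.
P_line = I² R_line = (3.954)² × 1.46 = 22.83 W

22.8 W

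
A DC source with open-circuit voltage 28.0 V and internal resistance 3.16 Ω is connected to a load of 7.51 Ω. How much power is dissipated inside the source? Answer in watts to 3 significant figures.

r is in series with the load, so it carries the full circuit current — the loss in it is I²r.
I = ε / (r + R) = 28.0 / (3.16 + 7.51) = 2.624 A
P_int = I² r = (2.624)² × 3.16 = 21.76 W

21.8 W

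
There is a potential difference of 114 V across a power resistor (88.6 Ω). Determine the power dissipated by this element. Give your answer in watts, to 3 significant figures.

147 W

With V across and R both known, P = V²/R gives the dissipation directly.
P = (114 V)² / 88.6 Ω = 146.7 W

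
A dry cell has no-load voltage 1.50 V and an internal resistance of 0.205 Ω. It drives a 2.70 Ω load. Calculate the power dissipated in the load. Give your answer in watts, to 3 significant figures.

0.720 W

Find the circuit current first, then P = I²R for the load (series elements share I).
I = ε / (r + R) = 1.50 / (0.205 + 2.70) = 0.5164 A
P_load = I² R = (0.5164)² × 2.70 = 0.7199 W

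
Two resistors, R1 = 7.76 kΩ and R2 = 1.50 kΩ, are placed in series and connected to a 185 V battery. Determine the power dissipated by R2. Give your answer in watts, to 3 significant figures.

0.599 W

In a series string the same current flows through every resistor — find that current, then P = I²R for the one we want.
R_total = (7.76 + 1.50) kΩ = 9260 Ω
I = V / R_total = 185 / 9260 = 0.01998 A
P_R2 = I² × R2 = (0.01998)² × 1500 = 0.5987 W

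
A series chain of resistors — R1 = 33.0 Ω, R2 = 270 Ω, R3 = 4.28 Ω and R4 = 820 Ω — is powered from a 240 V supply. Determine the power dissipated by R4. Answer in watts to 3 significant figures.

Since the resistors are in series they all carry the loop current I = V/R_total; the power in any one is I²R.
R_total = 33.0 + 270 + 4.28 + 820 = 1127 Ω
I = V / R_total = 240 / 1127 = 0.2129 A
P_R4 = I² × R4 = (0.2129)² × 820 = 37.17 W

37.2 W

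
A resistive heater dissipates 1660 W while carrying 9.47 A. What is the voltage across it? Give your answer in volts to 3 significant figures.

175 V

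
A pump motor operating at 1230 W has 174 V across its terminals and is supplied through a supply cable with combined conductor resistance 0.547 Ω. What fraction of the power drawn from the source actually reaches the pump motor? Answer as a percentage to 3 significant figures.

I = P / V = 1230 / 174 = 7.069 A through the supply cable.
P_line = I² R_line = (7.069)² × 0.547 = 27.33 W
P_source = P_load + P_line = 1230 + 27.33 = 1257 W
η = P_load / P_source = 1230 / 1257 = 0.9783

97.8 %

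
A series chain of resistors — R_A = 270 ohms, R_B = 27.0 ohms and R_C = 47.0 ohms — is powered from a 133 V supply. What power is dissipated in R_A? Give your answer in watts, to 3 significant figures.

Series elements share the same current, so find I first, then use P = I²R.
R_total = 270 + 27.0 + 47.0 = 344.0 Ω
I = V / R_total = 133 / 344.0 = 0.3866 A
P_R_A = I² × R_A = (0.3866)² × 270 = 40.36 W

40.4 W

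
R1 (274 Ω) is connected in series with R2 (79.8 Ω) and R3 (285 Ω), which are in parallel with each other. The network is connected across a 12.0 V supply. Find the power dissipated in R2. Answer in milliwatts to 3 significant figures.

62.0 mW

Replace R2 and R3 with their parallel equivalent so the circuit becomes R1 in series with R_p.
R_p = (79.8×285)/(79.8+285) = 62.34 Ω
R_total = 274 + 62.34 = 336.3 Ω
I = V / R_total = 12.0 / 336.3 = 0.03568 A
Voltage across the parallel pair: V_p = I × R_p = 0.03568 × 62.34 = 2.224 V
R2 is across V_p, so use P = V²/R for that branch.
P_R2 = (2.224)² / 79.8 = 0.06200 W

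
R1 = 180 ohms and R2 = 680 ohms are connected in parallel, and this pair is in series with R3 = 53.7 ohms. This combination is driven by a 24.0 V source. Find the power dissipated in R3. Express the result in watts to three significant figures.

Reduce the parallel combination to a single R_p; the circuit then becomes R_p in series with the remaining resistor.
R_p = (180×680)/(180+680) = 142.3 Ω
R_total = R_p + 53.7 = 142.3 + 53.7 = 196.0 Ω
I = V / R_total = 24.0 / 196.0 = 0.1224 A
All the supply current flows through R3; use P = I²R3.
P_R3 = (0.1224)² × 53.7 = 0.8050 W

0.805 W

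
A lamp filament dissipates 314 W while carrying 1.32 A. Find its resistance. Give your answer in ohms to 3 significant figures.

180 Ω

Inverting the appropriate power form: R = P / I².
R = 314 / (1.320)² = 180.2 Ω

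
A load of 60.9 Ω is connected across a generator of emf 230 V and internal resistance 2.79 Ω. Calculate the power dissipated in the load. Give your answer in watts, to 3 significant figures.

794 W

With r and R in series, I = ε/(r+R); the load dissipates I²R.
I = ε / (r + R) = 230 / (2.79 + 60.9) = 3.611 A
P_load = I² R = (3.611)² × 60.9 = 794.2 W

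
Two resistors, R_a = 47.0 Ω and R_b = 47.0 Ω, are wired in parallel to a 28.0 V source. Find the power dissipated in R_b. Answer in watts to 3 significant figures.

The supply voltage appears across each parallel branch — just use P = V²/R_b.
P_R_b = V² / R_b = (28.0)² / 47.0 Ω = 16.68 W

16.7 W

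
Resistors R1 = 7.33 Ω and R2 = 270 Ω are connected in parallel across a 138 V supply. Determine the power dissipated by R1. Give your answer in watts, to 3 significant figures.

2600 W

The supply voltage appears across each parallel branch — just use P = V²/R1.
P_R1 = V² / R1 = (138)² / 7.33 Ω = 2598 W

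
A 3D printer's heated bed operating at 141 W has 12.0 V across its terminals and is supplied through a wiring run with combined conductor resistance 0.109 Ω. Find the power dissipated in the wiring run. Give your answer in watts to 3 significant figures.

15.0 W

The wiring run is a series resistance carrying the load current; its dissipation is I²R_line.
I = P / V = 141 / 12.0 = 11.75 A through the wiring run.
P_line = I² R_line = (11.75)² × 0.109 = 15.05 W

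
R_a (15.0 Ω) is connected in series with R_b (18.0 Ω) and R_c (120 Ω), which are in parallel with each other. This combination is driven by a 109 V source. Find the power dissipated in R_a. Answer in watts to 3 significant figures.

Collapse R_b‖R_c to a single equivalent, reducing the network to two series elements.
R_p = (18.0×120)/(18.0+120) = 15.65 Ω
R_total = 15.0 + 15.65 = 30.65 Ω
I = V / R_total = 109 / 30.65 = 3.556 A
The full supply current passes through R_a: P = I²R.
P_R_a = (3.556)² × 15.0 = 189.7 W

190 W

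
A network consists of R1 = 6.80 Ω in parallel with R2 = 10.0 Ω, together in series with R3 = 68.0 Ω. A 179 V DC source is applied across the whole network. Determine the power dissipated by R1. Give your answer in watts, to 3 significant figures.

14.9 W

First find R_p for the parallel pair, then treat R_p + R3 as a series loop.
R_p = (6.80×10.0)/(6.80+10.0) = 4.048 Ω
R_total = R_p + 68.0 = 4.048 + 68.0 = 72.05 Ω
I = V / R_total = 179 / 72.05 = 2.484 A
Voltage across the parallel pair: V_p = I × R_p = 2.484 × 4.048 = 10.06 V
Use P = V²/R for R1 with V = V_p.
P_R1 = (10.06)² / 6.80 = 14.87 W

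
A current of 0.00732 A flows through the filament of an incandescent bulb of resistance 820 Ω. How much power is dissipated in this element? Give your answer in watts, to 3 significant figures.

With I and R stated, P = I²R applies in one step.
P = (0.007320 A)² × 820 Ω = 0.04394 W

0.0439 W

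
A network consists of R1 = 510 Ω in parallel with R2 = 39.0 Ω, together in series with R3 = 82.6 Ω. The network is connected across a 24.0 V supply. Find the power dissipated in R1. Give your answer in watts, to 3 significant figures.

First find R_p for the parallel pair, then treat R_p + R3 as a series loop.
R_p = (510×39.0)/(510+39.0) = 36.23 Ω
R_total = R_p + 82.6 = 36.23 + 82.6 = 118.8 Ω
I = V / R_total = 24.0 / 118.8 = 0.2020 A
Voltage across the parallel pair: V_p = I × R_p = 0.2020 × 36.23 = 7.317 V
Use P = V²/R for R1 with V = V_p.
P_R1 = (7.317)² / 510 = 0.1050 W

0.105 W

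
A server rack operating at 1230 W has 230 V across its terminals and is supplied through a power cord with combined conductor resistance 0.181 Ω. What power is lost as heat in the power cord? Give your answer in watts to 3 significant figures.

5.18 W

The power cord is a series resistance carrying the load current; its dissipation is I²R_line.
I = P / V = 1230 / 230 = 5.348 A through the power cord.
P_line = I² R_line = (5.348)² × 0.181 = 5.176 W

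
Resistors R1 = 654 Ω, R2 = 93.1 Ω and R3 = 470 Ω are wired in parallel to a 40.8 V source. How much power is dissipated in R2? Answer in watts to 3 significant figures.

Parallel branches share the same voltage; P = V²/R gives the branch power in one step.
P_R2 = V² / R2 = (40.8)² / 93.1 Ω = 17.88 W

17.9 W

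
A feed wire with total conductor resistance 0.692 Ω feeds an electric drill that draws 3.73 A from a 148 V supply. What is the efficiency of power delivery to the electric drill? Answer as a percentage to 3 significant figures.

98.3 %

The feed wire carries the full 3.73 A.
P_line = I² R_line = (3.730)² × 0.692 = 9.628 W
P_source = V I = 148 × 3.730 = 552.0 W; P_load = 542.4 W
η = P_load / P_source = 542.4 / 552.0 = 0.9826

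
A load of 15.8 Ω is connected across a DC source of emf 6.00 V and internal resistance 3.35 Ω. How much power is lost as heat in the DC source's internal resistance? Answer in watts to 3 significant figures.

The source's internal resistance is just another series element carrying I; its dissipation is I²r.
I = ε / (r + R) = 6.00 / (3.35 + 15.8) = 0.3133 A
P_int = I² r = (0.3133)² × 3.35 = 0.3289 W

0.329 W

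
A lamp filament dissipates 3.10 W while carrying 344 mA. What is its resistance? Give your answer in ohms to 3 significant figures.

Rearranging the power relation for the two known quantities gives R = P / I².
R = 3.10 / (0.3440)² = 26.20 Ω

26.2 Ω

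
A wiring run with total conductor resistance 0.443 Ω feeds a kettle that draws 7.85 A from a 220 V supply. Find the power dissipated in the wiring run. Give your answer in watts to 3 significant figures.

Line loss is just I²R for the cable — we know both I and R_line directly.
The wiring run carries the full 7.85 A.
P_line = I² R_line = (7.850)² × 0.443 = 27.30 W

27.3 W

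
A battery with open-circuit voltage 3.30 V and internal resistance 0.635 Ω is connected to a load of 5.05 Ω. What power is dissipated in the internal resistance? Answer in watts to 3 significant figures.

The source's internal resistance is just another series element carrying I; its dissipation is I²r.
I = ε / (r + R) = 3.30 / (0.635 + 5.05) = 0.5805 A
P_int = I² r = (0.5805)² × 0.635 = 0.2140 W

0.214 W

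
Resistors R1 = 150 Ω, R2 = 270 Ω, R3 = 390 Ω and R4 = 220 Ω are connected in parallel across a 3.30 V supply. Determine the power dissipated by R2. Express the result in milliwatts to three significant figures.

40.3 mW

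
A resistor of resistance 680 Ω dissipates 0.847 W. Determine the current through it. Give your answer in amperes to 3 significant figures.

0.0353 A

Rearranging the power relation for the two known quantities gives I = √(P / R).
I = √(0.847 / 680) = 0.03529 A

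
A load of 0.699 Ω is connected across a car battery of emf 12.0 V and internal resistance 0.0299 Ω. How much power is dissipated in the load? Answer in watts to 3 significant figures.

The internal resistance and the load are in series, so the same I flows through both; get I from ε/(r+R), then I²R for the load.
I = ε / (r + R) = 12.0 / (0.0299 + 0.699) = 16.46 A
P_load = I² R = (16.46)² × 0.699 = 189.5 W

189 W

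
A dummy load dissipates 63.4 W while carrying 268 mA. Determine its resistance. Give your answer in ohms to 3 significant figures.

883 Ω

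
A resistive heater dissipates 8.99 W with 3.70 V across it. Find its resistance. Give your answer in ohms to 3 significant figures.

1.52 Ω

The two known quantities fix the third via R = V² / P.
R = (3.70)² / 8.99 = 1.523 Ω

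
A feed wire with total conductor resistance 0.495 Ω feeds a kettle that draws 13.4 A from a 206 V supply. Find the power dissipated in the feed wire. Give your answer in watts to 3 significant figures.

Line loss is just I²R for the cable — we know both I and R_line directly.
The feed wire carries the full 13.4 A.
P_line = I² R_line = (13.40)² × 0.495 = 88.88 W

88.9 W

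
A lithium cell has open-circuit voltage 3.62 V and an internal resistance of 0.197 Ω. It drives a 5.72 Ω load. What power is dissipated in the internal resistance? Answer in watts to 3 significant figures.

Internal loss is I²r, with I set by the total series resistance r+R.
I = ε / (r + R) = 3.62 / (0.197 + 5.72) = 0.6118 A
P_int = I² r = (0.6118)² × 0.197 = 0.07374 W

0.0737 W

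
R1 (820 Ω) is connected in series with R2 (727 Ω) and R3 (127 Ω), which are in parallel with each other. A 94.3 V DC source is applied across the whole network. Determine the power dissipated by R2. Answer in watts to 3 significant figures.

Replace R2 and R3 with their parallel equivalent so the circuit becomes R1 in series with R_p.
R_p = (727×127)/(727+127) = 108.1 Ω
R_total = 820 + 108.1 = 928.1 Ω
I = V / R_total = 94.3 / 928.1 = 0.1016 A
Voltage across the parallel pair: V_p = I × R_p = 0.1016 × 108.1 = 10.98 V
R2 sees V_p directly, so P = V_p² / R2.
P_R2 = (10.98)² / 727 = 0.1660 W

0.166 W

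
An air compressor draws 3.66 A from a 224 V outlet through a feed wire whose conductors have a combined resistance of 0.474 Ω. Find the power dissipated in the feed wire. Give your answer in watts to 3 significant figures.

6.35 W

Only the current and the line resistance are needed for the I²R loss.
The feed wire carries the full 3.66 A.
P_line = I² R_line = (3.660)² × 0.474 = 6.350 W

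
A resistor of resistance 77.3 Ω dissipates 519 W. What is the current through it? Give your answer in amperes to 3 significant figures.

The two known quantities fix the third via I = √(P / R).
I = √(519 / 77.3) = 2.591 A

2.59 A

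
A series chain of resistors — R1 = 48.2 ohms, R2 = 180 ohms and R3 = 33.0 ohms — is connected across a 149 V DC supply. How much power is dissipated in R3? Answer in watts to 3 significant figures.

In a series string the same current flows through every resistor — find that current, then P = I²R for the one we want.
R_total = 48.2 + 180 + 33.0 = 261.2 Ω
I = V / R_total = 149 / 261.2 = 0.5704 A
P_R3 = I² × R3 = (0.5704)² × 33.0 = 10.74 W

10.7 W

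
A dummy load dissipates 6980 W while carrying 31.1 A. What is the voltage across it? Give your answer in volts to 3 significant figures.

From P = V I = I²R = V²/R, with the two given quantities we get V = P / I.
V = 6980 / 31.10 = 224.4 V

224 V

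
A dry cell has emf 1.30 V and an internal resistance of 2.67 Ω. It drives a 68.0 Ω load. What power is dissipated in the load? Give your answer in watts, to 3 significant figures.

The internal resistance and the load are in series, so the same I flows through both; get I from ε/(r+R), then I²R for the load.
I = ε / (r + R) = 1.30 / (2.67 + 68.0) = 0.01840 A
P_load = I² R = (0.01840)² × 68.0 = 0.02301 W

0.0230 W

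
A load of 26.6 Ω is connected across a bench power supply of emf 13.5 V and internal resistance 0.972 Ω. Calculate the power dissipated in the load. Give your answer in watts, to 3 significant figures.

6.38 W

The internal resistance and the load are in series, so the same I flows through both; get I from ε/(r+R), then I²R for the load.
I = ε / (r + R) = 13.5 / (0.972 + 26.6) = 0.4896 A
P_load = I² R = (0.4896)² × 26.6 = 6.377 W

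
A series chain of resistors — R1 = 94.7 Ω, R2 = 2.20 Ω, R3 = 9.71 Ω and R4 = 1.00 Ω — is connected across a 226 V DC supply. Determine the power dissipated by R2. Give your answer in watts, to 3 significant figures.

9.70 W

In a series string the same current flows through every resistor — find that current, then P = I²R for the one we want.
R_total = 94.7 + 2.20 + 9.71 + 1.00 = 107.6 Ω
I = V / R_total = 226 / 107.6 = 2.100 A
P_R2 = I² × R2 = (2.100)² × 2.20 = 9.704 W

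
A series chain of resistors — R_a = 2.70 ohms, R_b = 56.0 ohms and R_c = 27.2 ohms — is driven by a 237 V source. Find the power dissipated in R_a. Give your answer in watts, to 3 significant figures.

20.6 W

Series elements share the same current, so find I first, then use P = I²R.
R_total = 2.70 + 56.0 + 27.2 = 85.90 Ω
I = V / R_total = 237 / 85.90 = 2.759 A
P_R_a = I² × R_a = (2.759)² × 2.70 = 20.55 W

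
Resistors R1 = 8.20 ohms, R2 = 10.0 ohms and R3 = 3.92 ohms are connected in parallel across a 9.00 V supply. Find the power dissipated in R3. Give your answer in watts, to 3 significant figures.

R3 sits directly across the source, so P = V²/R with V = 9.00 V.
P_R3 = V² / R3 = (9.00)² / 3.92 Ω = 20.66 W

20.7 W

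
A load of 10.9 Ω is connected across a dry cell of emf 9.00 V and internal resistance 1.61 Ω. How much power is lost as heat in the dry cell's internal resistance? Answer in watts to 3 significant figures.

r is in series with the load, so it carries the full circuit current — the loss in it is I²r.
I = ε / (r + R) = 9.00 / (1.61 + 10.9) = 0.7194 A
P_int = I² r = (0.7194)² × 1.61 = 0.8333 W

0.833 W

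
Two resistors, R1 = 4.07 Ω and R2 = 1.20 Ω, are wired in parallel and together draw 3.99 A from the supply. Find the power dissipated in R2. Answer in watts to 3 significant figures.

11.4 W

The branches share the same voltage, but only the total current is given — find V from the equivalent resistance first.
1/R_eq = 1/4.07 + 1/1.20 ⇒ R_eq = 0.9268 Ω
V = I_total × R_eq = 3.990 × 0.9268 = 3.698 V
P_R2 = V² / R2 = (3.698)² / 1.20 = 11.39 W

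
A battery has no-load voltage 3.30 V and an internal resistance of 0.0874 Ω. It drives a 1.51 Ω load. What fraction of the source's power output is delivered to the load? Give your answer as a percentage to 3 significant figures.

94.5 %

The source delivers εI, of which I²R reaches the load and I²r is lost; since I is common, η = R/(R+r).
η = R / (R + r) = 1.51 / (1.51 + 0.0874) = 0.9453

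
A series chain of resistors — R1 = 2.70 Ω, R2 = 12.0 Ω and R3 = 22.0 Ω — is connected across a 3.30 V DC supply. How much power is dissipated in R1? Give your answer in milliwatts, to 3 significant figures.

21.8 mW

In a series string the same current flows through every resistor — find that current, then P = I²R for the one we want.
R_total = 2.70 + 12.0 + 22.0 = 36.70 Ω
I = V / R_total = 3.30 / 36.70 = 0.08992 A
P_R1 = I² × R1 = (0.08992)² × 2.70 = 0.02183 W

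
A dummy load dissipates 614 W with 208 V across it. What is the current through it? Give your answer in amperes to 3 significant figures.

Inverting the appropriate power form: I = P / V.
I = 614 / 208 = 2.952 A

2.95 A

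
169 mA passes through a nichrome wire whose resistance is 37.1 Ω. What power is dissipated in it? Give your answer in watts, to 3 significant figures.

1.06 W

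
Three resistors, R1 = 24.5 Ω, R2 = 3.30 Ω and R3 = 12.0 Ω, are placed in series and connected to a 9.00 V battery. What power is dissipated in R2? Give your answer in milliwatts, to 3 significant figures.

Series elements share the same current, so find I first, then use P = I²R.
R_total = 24.5 + 3.30 + 12.0 = 39.80 Ω
I = V / R_total = 9.00 / 39.80 = 0.2261 A
P_R2 = I² × R2 = (0.2261)² × 3.30 = 0.1687 W

169 mW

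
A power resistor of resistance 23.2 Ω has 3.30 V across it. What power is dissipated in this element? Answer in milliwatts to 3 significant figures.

V and R are stated; P = V²/R avoids computing the current.
P = (3.30 V)² / 23.2 Ω = 0.4694 W

469 mW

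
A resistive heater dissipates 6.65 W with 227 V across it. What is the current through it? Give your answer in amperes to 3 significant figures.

Inverting the appropriate power form: I = P / V.
I = 6.65 / 227 = 0.02930 A

0.0293 A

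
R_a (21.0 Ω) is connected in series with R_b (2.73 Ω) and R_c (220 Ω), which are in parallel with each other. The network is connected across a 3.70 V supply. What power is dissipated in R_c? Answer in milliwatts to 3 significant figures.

0.806 mW

First combine the parallel branches into one equivalent R_p, then R_a + R_p is a series pair.
R_p = (2.73×220)/(2.73+220) = 2.697 Ω
R_total = 21.0 + 2.697 = 23.70 Ω
I = V / R_total = 3.70 / 23.70 = 0.1561 A
Voltage across the parallel pair: V_p = I × R_p = 0.1561 × 2.697 = 0.4210 V
R_c is across V_p, so use P = V²/R for that branch.
P_R_c = (0.4210)² / 220 = 0.0008058 W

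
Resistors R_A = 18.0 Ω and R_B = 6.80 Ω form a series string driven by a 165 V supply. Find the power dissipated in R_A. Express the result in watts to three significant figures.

797 W

The current is common to all series resistors; compute it, then apply P = I²R for the target.
R_total = 18.0 + 6.80 = 24.80 Ω
I = V / R_total = 165 / 24.80 = 6.653 A
P_R_A = I² × R_A = (6.653)² × 18.0 = 796.8 W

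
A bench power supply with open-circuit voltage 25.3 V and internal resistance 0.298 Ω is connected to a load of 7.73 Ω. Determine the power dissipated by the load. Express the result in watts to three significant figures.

76.8 W

Find the circuit current first, then P = I²R for the load (series elements share I).
I = ε / (r + R) = 25.3 / (0.298 + 7.73) = 3.151 A
P_load = I² R = (3.151)² × 7.73 = 76.77 W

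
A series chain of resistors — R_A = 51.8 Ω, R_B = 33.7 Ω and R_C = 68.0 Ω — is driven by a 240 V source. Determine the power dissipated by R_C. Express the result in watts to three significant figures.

The current is common to all series resistors; compute it, then apply P = I²R for the target.
R_total = 51.8 + 33.7 + 68.0 = 153.5 Ω
I = V / R_total = 240 / 153.5 = 1.564 A
P_R_C = I² × R_C = (1.564)² × 68.0 = 166.2 W

166 W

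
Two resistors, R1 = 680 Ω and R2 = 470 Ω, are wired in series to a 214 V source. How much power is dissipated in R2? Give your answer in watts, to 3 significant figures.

Since the resistors are in series they all carry the loop current I = V/R_total; the power in any one is I²R.
R_total = 680 + 470 = 1150 Ω
I = V / R_total = 214 / 1150 = 0.1861 A
P_R2 = I² × R2 = (0.1861)² × 470 = 16.28 W

16.3 W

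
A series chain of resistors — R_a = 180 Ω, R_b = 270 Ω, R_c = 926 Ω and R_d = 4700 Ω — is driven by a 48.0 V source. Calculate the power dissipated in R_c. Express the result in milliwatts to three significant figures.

Series elements share the same current, so find I first, then use P = I²R.
R_total = 180 + 270 + 926 + 4700 = 6076 Ω
I = V / R_total = 48.0 / 6076 = 0.007900 A
P_R_c = I² × R_c = (0.007900)² × 926 = 0.05779 W

57.8 mW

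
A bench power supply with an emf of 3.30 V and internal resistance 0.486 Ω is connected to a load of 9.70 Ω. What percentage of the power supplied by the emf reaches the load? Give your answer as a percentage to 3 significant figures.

95.2 %

η = P_load/(P_load+P_int) = I²R/(I²R+I²r) = R/(R+r) — the I² cancels for series elements.
η = R / (R + r) = 9.70 / (9.70 + 0.486) = 0.9523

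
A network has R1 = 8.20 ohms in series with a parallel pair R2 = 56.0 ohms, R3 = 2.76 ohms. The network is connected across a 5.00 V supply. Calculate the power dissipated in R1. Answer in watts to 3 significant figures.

1.75 W

First combine the parallel branches into one equivalent R_p, then R1 + R_p is a series pair.
R_p = (56.0×2.76)/(56.0+2.76) = 2.630 Ω
R_total = 8.20 + 2.630 = 10.83 Ω
I = V / R_total = 5.00 / 10.83 = 0.4617 A
The full supply current passes through R1: P = I²R.
P_R1 = (0.4617)² × 8.20 = 1.748 W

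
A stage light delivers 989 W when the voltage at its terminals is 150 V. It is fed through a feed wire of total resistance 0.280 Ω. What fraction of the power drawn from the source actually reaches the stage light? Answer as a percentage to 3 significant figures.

I = P / V = 989 / 150 = 6.593 A through the feed wire.
P_line = I² R_line = (6.593)² × 0.280 = 12.17 W
P_source = P_load + P_line = 989.0 + 12.17 = 1001 W
η = P_load / P_source = 989.0 / 1001 = 0.9878

98.8 %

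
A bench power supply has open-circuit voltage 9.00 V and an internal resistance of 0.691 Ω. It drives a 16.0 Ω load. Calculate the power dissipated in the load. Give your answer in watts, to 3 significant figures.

Load and internal resistance form a series loop — compute the loop current, then the load power via I²R.
I = ε / (r + R) = 9.00 / (0.691 + 16.0) = 0.5392 A
P_load = I² R = (0.5392)² × 16.0 = 4.652 W

4.65 W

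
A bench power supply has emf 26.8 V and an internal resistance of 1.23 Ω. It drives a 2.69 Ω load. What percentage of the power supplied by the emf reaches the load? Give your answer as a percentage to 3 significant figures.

The source delivers εI, of which I²R reaches the load and I²r is lost; since I is common, η = R/(R+r).
η = R / (R + r) = 2.69 / (2.69 + 1.23) = 0.6862

68.6 %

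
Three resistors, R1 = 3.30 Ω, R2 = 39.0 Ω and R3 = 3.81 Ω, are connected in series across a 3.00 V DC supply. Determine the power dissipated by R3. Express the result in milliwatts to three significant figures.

16.1 mW

The current is common to all series resistors; compute it, then apply P = I²R for the target.
R_total = 3.30 + 39.0 + 3.81 = 46.11 Ω
I = V / R_total = 3.00 / 46.11 = 0.06506 A
P_R3 = I² × R3 = (0.06506)² × 3.81 = 0.01613 W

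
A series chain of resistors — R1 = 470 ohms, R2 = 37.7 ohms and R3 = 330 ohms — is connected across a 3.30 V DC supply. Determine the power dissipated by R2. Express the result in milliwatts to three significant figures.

Since the resistors are in series they all carry the loop current I = V/R_total; the power in any one is I²R.
R_total = 470 + 37.7 + 330 = 837.7 Ω
I = V / R_total = 3.30 / 837.7 = 0.003939 A
P_R2 = I² × R2 = (0.003939)² × 37.7 = 0.0005850 W

0.585 mW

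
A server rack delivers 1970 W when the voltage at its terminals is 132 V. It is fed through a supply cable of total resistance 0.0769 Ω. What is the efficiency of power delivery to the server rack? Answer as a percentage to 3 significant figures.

I = P / V = 1970 / 132 = 14.92 A through the supply cable.
P_line = I² R_line = (14.92)² × 0.0769 = 17.13 W
P_source = P_load + P_line = 1970 + 17.13 = 1987 W
η = P_load / P_source = 1970 / 1987 = 0.9914

99.1 %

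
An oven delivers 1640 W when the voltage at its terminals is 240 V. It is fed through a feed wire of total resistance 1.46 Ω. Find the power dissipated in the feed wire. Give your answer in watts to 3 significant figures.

68.2 W

The feed wire and load are in series, so the same current flows in both; the loss is I²R_line.
I = P / V = 1640 / 240 = 6.833 A through the feed wire.
P_line = I² R_line = (6.833)² × 1.46 = 68.17 W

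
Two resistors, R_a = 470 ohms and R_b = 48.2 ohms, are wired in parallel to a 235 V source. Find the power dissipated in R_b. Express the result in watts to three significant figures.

1150 W

R_b sits directly across the source, so P = V²/R with V = 235 V.
P_R_b = V² / R_b = (235)² / 48.2 Ω = 1146 W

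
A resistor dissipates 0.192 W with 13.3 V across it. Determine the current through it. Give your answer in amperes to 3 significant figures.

Inverting the appropriate power form: I = P / V.
I = 0.192 / 13.3 = 0.01444 A

0.0144 A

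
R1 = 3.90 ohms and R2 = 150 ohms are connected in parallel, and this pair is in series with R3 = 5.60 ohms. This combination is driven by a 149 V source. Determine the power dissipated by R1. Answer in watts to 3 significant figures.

Reduce the parallel combination to a single R_p; the circuit then becomes R_p in series with the remaining resistor.
R_p = (3.90×150)/(3.90+150) = 3.801 Ω
R_total = R_p + 5.60 = 3.801 + 5.60 = 9.401 Ω
I = V / R_total = 149 / 9.401 = 15.85 A
Voltage across the parallel pair: V_p = I × R_p = 15.85 × 3.801 = 60.25 V
R1 has V_p across it, so P = V_p²/R1.
P_R1 = (60.25)² / 3.90 = 930.6 W

931 W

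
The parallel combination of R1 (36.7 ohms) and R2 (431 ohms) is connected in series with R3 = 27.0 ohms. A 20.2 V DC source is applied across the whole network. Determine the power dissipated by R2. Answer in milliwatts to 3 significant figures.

Collapse the R1‖R2 pair into one equivalent R_p; then R_p and R3 form a series string.
R_p = (36.7×431)/(36.7+431) = 33.82 Ω
R_total = R_p + 27.0 = 33.82 + 27.0 = 60.82 Ω
I = V / R_total = 20.2 / 60.82 = 0.3321 A
Voltage across the parallel pair: V_p = I × R_p = 0.3321 × 33.82 = 11.23 V
R2 sits across V_p; its power is V_p²/R.
P_R2 = (11.23)² / 431 = 0.2927 W

293 mW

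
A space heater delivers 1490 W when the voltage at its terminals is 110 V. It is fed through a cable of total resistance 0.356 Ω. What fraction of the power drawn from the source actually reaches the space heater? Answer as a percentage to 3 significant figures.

I = P / V = 1490 / 110 = 13.55 A through the cable.
P_line = I² R_line = (13.55)² × 0.356 = 65.32 W
P_source = P_load + P_line = 1490 + 65.32 = 1555 W
η = P_load / P_source = 1490 / 1555 = 0.9580

95.8 %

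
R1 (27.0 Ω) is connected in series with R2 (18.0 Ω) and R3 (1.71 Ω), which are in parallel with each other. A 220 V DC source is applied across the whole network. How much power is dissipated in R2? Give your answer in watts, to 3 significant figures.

First combine the parallel branches into one equivalent R_p, then R1 + R_p is a series pair.
R_p = (18.0×1.71)/(18.0+1.71) = 1.562 Ω
R_total = 27.0 + 1.562 = 28.56 Ω
I = V / R_total = 220 / 28.56 = 7.703 A
Voltage across the parallel pair: V_p = I × R_p = 7.703 × 1.562 = 12.03 V
R2 sees V_p directly, so P = V_p² / R2.
P_R2 = (12.03)² / 18.0 = 8.038 W

8.04 W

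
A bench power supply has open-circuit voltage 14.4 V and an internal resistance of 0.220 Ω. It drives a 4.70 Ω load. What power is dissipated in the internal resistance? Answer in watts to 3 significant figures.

The internal resistance carries the same current as the load; P_int = I²r.
I = ε / (r + R) = 14.4 / (0.220 + 4.70) = 2.927 A
P_int = I² r = (2.927)² × 0.220 = 1.885 W

1.88 W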